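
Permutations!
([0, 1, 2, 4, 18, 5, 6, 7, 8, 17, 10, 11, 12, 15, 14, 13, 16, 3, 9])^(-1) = (3 17 9 18 4)(13 15)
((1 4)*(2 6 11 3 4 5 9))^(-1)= ((1 5 9 2 6 11 3 4))^(-1)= (1 4 3 11 6 2 9 5)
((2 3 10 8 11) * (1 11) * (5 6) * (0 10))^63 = ((0 10 8 1 11 2 3)(5 6))^63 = (11)(5 6)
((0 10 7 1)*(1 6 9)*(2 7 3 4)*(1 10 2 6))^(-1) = (0 1 7 2)(3 10 9 6 4)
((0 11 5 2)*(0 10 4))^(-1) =((0 11 5 2 10 4))^(-1) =(0 4 10 2 5 11)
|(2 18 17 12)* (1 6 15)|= 12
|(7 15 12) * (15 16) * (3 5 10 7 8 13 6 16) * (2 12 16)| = 20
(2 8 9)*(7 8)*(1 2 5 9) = [0, 2, 7, 3, 4, 9, 6, 8, 1, 5] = (1 2 7 8)(5 9)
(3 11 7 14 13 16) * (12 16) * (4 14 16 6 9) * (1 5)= (1 5)(3 11 7 16)(4 14 13 12 6 9)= [0, 5, 2, 11, 14, 1, 9, 16, 8, 4, 10, 7, 6, 12, 13, 15, 3]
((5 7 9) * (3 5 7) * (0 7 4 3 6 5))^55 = (9)(5 6)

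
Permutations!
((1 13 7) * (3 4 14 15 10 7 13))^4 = (1 15 3 10 4 7 14)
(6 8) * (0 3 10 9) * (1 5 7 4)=(0 3 10 9)(1 5 7 4)(6 8)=[3, 5, 2, 10, 1, 7, 8, 4, 6, 0, 9]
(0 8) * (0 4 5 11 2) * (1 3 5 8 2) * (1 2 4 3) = (0 4 8 3 5 11 2) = [4, 1, 0, 5, 8, 11, 6, 7, 3, 9, 10, 2]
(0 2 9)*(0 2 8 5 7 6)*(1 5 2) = [8, 5, 9, 3, 4, 7, 0, 6, 2, 1] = (0 8 2 9 1 5 7 6)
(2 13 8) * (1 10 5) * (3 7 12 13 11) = [0, 10, 11, 7, 4, 1, 6, 12, 2, 9, 5, 3, 13, 8] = (1 10 5)(2 11 3 7 12 13 8)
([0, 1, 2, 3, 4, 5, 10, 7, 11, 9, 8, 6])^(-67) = (6 10 8 11)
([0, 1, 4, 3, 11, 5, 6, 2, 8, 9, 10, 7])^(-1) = (2 7 11 4)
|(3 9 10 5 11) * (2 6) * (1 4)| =10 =|(1 4)(2 6)(3 9 10 5 11)|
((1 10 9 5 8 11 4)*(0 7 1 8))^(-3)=(11)(0 10)(1 5)(7 9)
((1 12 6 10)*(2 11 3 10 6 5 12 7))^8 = (12)(1 2 3)(7 11 10)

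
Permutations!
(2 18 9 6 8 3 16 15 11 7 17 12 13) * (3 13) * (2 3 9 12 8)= [0, 1, 18, 16, 4, 5, 2, 17, 13, 6, 10, 7, 9, 3, 14, 11, 15, 8, 12]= (2 18 12 9 6)(3 16 15 11 7 17 8 13)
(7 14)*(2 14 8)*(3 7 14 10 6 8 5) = (14)(2 10 6 8)(3 7 5) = [0, 1, 10, 7, 4, 3, 8, 5, 2, 9, 6, 11, 12, 13, 14]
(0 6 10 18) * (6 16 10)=(0 16 10 18)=[16, 1, 2, 3, 4, 5, 6, 7, 8, 9, 18, 11, 12, 13, 14, 15, 10, 17, 0]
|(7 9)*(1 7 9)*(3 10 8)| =6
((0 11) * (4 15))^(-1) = ((0 11)(4 15))^(-1) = (0 11)(4 15)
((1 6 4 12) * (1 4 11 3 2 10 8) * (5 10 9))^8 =(12)(1 8 10 5 9 2 3 11 6)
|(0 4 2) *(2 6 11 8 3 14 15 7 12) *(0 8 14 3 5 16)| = |(0 4 6 11 14 15 7 12 2 8 5 16)| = 12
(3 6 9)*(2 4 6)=(2 4 6 9 3)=[0, 1, 4, 2, 6, 5, 9, 7, 8, 3]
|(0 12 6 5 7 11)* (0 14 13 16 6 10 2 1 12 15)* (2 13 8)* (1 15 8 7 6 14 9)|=36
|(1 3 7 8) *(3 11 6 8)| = |(1 11 6 8)(3 7)| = 4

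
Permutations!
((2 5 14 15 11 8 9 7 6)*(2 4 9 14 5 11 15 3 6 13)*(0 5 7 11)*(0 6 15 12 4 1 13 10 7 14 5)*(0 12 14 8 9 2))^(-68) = (0 4 6 13 12 2 1)(3 15 14)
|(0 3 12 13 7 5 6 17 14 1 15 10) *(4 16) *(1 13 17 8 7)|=36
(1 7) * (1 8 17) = (1 7 8 17) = [0, 7, 2, 3, 4, 5, 6, 8, 17, 9, 10, 11, 12, 13, 14, 15, 16, 1]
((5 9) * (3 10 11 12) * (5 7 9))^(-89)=(3 12 11 10)(7 9)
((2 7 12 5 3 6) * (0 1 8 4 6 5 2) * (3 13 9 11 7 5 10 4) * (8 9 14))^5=((0 1 9 11 7 12 2 5 13 14 8 3 10 4 6))^5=(0 12 8)(1 2 3)(4 11 13)(5 10 9)(6 7 14)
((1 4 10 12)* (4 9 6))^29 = (1 12 10 4 6 9)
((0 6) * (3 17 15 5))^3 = (0 6)(3 5 15 17)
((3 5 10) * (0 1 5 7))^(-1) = ((0 1 5 10 3 7))^(-1) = (0 7 3 10 5 1)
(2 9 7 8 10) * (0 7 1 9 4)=[7, 9, 4, 3, 0, 5, 6, 8, 10, 1, 2]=(0 7 8 10 2 4)(1 9)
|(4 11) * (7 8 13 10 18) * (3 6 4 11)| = 15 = |(3 6 4)(7 8 13 10 18)|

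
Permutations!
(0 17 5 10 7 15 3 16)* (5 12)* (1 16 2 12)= (0 17 1 16)(2 12 5 10 7 15 3)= [17, 16, 12, 2, 4, 10, 6, 15, 8, 9, 7, 11, 5, 13, 14, 3, 0, 1]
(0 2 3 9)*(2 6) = (0 6 2 3 9) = [6, 1, 3, 9, 4, 5, 2, 7, 8, 0]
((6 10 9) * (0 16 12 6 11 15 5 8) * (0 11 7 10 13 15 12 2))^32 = ((0 16 2)(5 8 11 12 6 13 15)(7 10 9))^32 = (0 2 16)(5 6 8 13 11 15 12)(7 9 10)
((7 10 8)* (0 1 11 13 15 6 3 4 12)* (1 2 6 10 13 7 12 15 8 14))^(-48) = (0 1 6 7 4 8 10)(2 11 3 13 15 12 14)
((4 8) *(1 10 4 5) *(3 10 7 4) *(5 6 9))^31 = ((1 7 4 8 6 9 5)(3 10))^31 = (1 8 5 4 9 7 6)(3 10)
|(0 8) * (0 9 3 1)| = |(0 8 9 3 1)| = 5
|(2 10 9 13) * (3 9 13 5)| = 3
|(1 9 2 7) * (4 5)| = |(1 9 2 7)(4 5)| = 4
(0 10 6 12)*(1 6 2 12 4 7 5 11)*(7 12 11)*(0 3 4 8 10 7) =(0 7 5)(1 6 8 10 2 11)(3 4 12) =[7, 6, 11, 4, 12, 0, 8, 5, 10, 9, 2, 1, 3]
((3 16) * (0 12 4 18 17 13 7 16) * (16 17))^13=(0 12 4 18 16 3)(7 17 13)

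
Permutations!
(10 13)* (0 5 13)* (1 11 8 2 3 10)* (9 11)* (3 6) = (0 5 13 1 9 11 8 2 6 3 10) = [5, 9, 6, 10, 4, 13, 3, 7, 2, 11, 0, 8, 12, 1]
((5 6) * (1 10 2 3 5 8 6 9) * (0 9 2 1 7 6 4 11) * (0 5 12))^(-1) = ((0 9 7 6 8 4 11 5 2 3 12)(1 10))^(-1) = (0 12 3 2 5 11 4 8 6 7 9)(1 10)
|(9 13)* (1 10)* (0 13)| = 6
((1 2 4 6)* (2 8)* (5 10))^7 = (1 2 6 8 4)(5 10)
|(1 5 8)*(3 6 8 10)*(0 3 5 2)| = 6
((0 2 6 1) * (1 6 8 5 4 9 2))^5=(9)(0 1)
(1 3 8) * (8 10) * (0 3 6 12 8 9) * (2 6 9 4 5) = (0 3 10 4 5 2 6 12 8 1 9) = [3, 9, 6, 10, 5, 2, 12, 7, 1, 0, 4, 11, 8]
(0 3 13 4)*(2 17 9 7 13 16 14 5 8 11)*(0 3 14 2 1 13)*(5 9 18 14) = (0 5 8 11 1 13 4 3 16 2 17 18 14 9 7) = [5, 13, 17, 16, 3, 8, 6, 0, 11, 7, 10, 1, 12, 4, 9, 15, 2, 18, 14]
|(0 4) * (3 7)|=2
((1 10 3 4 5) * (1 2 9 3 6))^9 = ((1 10 6)(2 9 3 4 5))^9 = (10)(2 5 4 3 9)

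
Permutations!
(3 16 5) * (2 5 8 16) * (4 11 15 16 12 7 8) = [0, 1, 5, 2, 11, 3, 6, 8, 12, 9, 10, 15, 7, 13, 14, 16, 4] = (2 5 3)(4 11 15 16)(7 8 12)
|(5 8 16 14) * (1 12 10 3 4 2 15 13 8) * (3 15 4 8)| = 10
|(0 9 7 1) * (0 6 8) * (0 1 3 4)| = |(0 9 7 3 4)(1 6 8)| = 15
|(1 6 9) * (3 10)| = |(1 6 9)(3 10)| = 6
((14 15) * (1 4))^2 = (15)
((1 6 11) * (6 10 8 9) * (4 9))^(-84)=((1 10 8 4 9 6 11))^(-84)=(11)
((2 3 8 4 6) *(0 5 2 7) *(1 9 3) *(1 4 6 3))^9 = ((0 5 2 4 3 8 6 7)(1 9))^9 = (0 5 2 4 3 8 6 7)(1 9)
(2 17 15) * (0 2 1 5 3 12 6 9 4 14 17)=(0 2)(1 5 3 12 6 9 4 14 17 15)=[2, 5, 0, 12, 14, 3, 9, 7, 8, 4, 10, 11, 6, 13, 17, 1, 16, 15]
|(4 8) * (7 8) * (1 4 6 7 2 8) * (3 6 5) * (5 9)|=|(1 4 2 8 9 5 3 6 7)|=9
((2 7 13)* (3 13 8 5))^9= (2 5)(3 7)(8 13)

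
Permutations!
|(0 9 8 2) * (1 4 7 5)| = 4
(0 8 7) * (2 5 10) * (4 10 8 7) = [7, 1, 5, 3, 10, 8, 6, 0, 4, 9, 2] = (0 7)(2 5 8 4 10)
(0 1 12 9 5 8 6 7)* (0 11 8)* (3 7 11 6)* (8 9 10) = [1, 12, 2, 7, 4, 0, 11, 6, 3, 5, 8, 9, 10] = (0 1 12 10 8 3 7 6 11 9 5)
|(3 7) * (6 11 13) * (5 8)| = |(3 7)(5 8)(6 11 13)| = 6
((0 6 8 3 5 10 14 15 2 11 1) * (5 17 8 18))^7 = ((0 6 18 5 10 14 15 2 11 1)(3 17 8))^7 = (0 2 10 6 11 14 18 1 15 5)(3 17 8)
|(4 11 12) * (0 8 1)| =3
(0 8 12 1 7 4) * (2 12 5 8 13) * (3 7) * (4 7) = (0 13 2 12 1 3 4)(5 8) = [13, 3, 12, 4, 0, 8, 6, 7, 5, 9, 10, 11, 1, 2]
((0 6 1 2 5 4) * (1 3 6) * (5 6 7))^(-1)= (0 4 5 7 3 6 2 1)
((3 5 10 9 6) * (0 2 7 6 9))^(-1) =((0 2 7 6 3 5 10))^(-1) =(0 10 5 3 6 7 2)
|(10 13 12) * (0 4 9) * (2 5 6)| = 3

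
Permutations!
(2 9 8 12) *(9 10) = [0, 1, 10, 3, 4, 5, 6, 7, 12, 8, 9, 11, 2] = (2 10 9 8 12)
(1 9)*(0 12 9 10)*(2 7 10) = (0 12 9 1 2 7 10) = [12, 2, 7, 3, 4, 5, 6, 10, 8, 1, 0, 11, 9]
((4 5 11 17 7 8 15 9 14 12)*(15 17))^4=((4 5 11 15 9 14 12)(7 8 17))^4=(4 9 5 14 11 12 15)(7 8 17)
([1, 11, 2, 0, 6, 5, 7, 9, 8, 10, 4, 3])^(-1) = (0 3 11 1)(4 10 9 7 6)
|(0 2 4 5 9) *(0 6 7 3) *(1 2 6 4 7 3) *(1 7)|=6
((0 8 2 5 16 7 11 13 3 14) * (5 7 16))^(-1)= ((16)(0 8 2 7 11 13 3 14))^(-1)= (16)(0 14 3 13 11 7 2 8)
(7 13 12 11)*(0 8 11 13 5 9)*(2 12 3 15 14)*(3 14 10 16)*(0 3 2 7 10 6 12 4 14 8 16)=[16, 1, 4, 15, 14, 9, 12, 5, 11, 3, 0, 10, 13, 8, 7, 6, 2]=(0 16 2 4 14 7 5 9 3 15 6 12 13 8 11 10)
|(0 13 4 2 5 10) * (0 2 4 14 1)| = |(0 13 14 1)(2 5 10)| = 12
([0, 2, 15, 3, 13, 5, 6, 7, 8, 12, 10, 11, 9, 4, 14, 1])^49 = (1 2 15)(4 13)(9 12)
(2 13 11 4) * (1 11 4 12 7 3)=(1 11 12 7 3)(2 13 4)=[0, 11, 13, 1, 2, 5, 6, 3, 8, 9, 10, 12, 7, 4]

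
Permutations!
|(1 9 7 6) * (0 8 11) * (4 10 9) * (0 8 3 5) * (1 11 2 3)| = 12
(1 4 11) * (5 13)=(1 4 11)(5 13)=[0, 4, 2, 3, 11, 13, 6, 7, 8, 9, 10, 1, 12, 5]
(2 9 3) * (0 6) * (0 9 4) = (0 6 9 3 2 4) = [6, 1, 4, 2, 0, 5, 9, 7, 8, 3]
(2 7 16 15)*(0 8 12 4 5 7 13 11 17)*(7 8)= (0 7 16 15 2 13 11 17)(4 5 8 12)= [7, 1, 13, 3, 5, 8, 6, 16, 12, 9, 10, 17, 4, 11, 14, 2, 15, 0]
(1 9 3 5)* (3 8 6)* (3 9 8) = (1 8 6 9 3 5) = [0, 8, 2, 5, 4, 1, 9, 7, 6, 3]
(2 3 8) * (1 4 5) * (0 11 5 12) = (0 11 5 1 4 12)(2 3 8) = [11, 4, 3, 8, 12, 1, 6, 7, 2, 9, 10, 5, 0]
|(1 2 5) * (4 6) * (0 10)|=6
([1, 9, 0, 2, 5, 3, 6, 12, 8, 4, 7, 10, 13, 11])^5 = [3, 2, 5, 4, 1, 9, 6, 7, 8, 0, 10, 11, 12, 13]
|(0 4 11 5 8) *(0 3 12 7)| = 8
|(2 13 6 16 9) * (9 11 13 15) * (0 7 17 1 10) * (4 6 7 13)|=|(0 13 7 17 1 10)(2 15 9)(4 6 16 11)|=12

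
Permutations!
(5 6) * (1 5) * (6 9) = (1 5 9 6) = [0, 5, 2, 3, 4, 9, 1, 7, 8, 6]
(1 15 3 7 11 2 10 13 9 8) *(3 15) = (15)(1 3 7 11 2 10 13 9 8) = [0, 3, 10, 7, 4, 5, 6, 11, 1, 8, 13, 2, 12, 9, 14, 15]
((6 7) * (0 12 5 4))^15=((0 12 5 4)(6 7))^15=(0 4 5 12)(6 7)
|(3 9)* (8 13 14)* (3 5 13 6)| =7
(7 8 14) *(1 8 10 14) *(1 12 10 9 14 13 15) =(1 8 12 10 13 15)(7 9 14) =[0, 8, 2, 3, 4, 5, 6, 9, 12, 14, 13, 11, 10, 15, 7, 1]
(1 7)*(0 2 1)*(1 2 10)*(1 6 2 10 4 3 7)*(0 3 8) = (0 4 8)(2 10 6)(3 7) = [4, 1, 10, 7, 8, 5, 2, 3, 0, 9, 6]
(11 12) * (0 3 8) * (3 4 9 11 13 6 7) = (0 4 9 11 12 13 6 7 3 8) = [4, 1, 2, 8, 9, 5, 7, 3, 0, 11, 10, 12, 13, 6]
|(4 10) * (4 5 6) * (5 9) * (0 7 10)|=|(0 7 10 9 5 6 4)|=7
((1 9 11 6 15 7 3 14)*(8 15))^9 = ((1 9 11 6 8 15 7 3 14))^9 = (15)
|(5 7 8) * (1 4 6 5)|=|(1 4 6 5 7 8)|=6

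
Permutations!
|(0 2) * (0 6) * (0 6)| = |(6)(0 2)| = 2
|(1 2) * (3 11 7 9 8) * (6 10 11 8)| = |(1 2)(3 8)(6 10 11 7 9)| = 10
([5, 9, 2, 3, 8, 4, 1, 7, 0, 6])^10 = [4, 9, 2, 3, 0, 8, 1, 7, 5, 6]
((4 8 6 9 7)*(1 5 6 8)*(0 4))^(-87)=(0 6 4 9 1 7 5)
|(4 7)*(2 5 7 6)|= 5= |(2 5 7 4 6)|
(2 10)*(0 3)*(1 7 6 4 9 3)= (0 1 7 6 4 9 3)(2 10)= [1, 7, 10, 0, 9, 5, 4, 6, 8, 3, 2]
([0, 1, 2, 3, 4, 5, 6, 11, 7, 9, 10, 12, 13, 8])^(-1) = [0, 1, 2, 3, 4, 5, 6, 8, 13, 9, 10, 7, 11, 12]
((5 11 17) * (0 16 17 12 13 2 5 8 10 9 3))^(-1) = (0 3 9 10 8 17 16)(2 13 12 11 5)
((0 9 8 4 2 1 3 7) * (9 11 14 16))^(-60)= ((0 11 14 16 9 8 4 2 1 3 7))^(-60)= (0 4 11 2 14 1 16 3 9 7 8)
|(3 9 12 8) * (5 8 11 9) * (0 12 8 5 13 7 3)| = 15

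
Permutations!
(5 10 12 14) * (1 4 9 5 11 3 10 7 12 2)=[0, 4, 1, 10, 9, 7, 6, 12, 8, 5, 2, 3, 14, 13, 11]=(1 4 9 5 7 12 14 11 3 10 2)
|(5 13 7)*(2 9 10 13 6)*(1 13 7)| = 6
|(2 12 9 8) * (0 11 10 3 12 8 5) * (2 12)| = |(0 11 10 3 2 8 12 9 5)| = 9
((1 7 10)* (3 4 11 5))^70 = (1 7 10)(3 11)(4 5)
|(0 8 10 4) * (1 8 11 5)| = |(0 11 5 1 8 10 4)| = 7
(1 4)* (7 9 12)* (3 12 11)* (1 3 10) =[0, 4, 2, 12, 3, 5, 6, 9, 8, 11, 1, 10, 7] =(1 4 3 12 7 9 11 10)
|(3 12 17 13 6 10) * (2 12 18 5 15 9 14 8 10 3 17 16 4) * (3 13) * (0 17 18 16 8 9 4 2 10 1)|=|(0 17 3 16 2 12 8 1)(4 10 18 5 15)(6 13)(9 14)|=40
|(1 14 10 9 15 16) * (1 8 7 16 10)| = 6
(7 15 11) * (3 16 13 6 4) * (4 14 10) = (3 16 13 6 14 10 4)(7 15 11) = [0, 1, 2, 16, 3, 5, 14, 15, 8, 9, 4, 7, 12, 6, 10, 11, 13]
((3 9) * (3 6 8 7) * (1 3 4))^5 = ((1 3 9 6 8 7 4))^5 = (1 7 6 3 4 8 9)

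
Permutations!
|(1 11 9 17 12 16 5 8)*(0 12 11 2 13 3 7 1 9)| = |(0 12 16 5 8 9 17 11)(1 2 13 3 7)| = 40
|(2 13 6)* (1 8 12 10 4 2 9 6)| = |(1 8 12 10 4 2 13)(6 9)| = 14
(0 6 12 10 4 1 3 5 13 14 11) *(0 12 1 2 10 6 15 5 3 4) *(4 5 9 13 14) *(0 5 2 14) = [15, 2, 10, 3, 14, 0, 1, 7, 8, 13, 5, 12, 6, 4, 11, 9] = (0 15 9 13 4 14 11 12 6 1 2 10 5)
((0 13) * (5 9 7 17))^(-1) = (0 13)(5 17 7 9)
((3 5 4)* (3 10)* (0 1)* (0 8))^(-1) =(0 8 1)(3 10 4 5) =((0 1 8)(3 5 4 10))^(-1)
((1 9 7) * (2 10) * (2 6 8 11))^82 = ((1 9 7)(2 10 6 8 11))^82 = (1 9 7)(2 6 11 10 8)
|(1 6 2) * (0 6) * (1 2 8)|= 4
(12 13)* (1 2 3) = [0, 2, 3, 1, 4, 5, 6, 7, 8, 9, 10, 11, 13, 12] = (1 2 3)(12 13)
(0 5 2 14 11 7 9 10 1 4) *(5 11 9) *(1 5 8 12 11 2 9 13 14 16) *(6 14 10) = (0 2 16 1 4)(5 9 6 14 13 10)(7 8 12 11) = [2, 4, 16, 3, 0, 9, 14, 8, 12, 6, 5, 7, 11, 10, 13, 15, 1]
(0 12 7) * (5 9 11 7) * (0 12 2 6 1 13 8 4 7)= (0 2 6 1 13 8 4 7 12 5 9 11)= [2, 13, 6, 3, 7, 9, 1, 12, 4, 11, 10, 0, 5, 8]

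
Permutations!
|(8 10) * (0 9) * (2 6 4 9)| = 10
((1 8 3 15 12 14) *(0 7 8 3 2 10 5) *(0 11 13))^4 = ((0 7 8 2 10 5 11 13)(1 3 15 12 14))^4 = (0 10)(1 14 12 15 3)(2 13)(5 7)(8 11)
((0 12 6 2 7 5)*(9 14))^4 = ((0 12 6 2 7 5)(9 14))^4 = (14)(0 7 6)(2 12 5)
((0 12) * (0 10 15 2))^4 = (0 2 15 10 12)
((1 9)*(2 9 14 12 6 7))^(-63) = (14)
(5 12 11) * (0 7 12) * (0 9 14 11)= (0 7 12)(5 9 14 11)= [7, 1, 2, 3, 4, 9, 6, 12, 8, 14, 10, 5, 0, 13, 11]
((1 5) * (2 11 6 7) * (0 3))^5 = (0 3)(1 5)(2 11 6 7)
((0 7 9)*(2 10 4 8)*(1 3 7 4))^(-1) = (0 9 7 3 1 10 2 8 4)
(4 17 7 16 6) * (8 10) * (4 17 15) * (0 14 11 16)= (0 14 11 16 6 17 7)(4 15)(8 10)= [14, 1, 2, 3, 15, 5, 17, 0, 10, 9, 8, 16, 12, 13, 11, 4, 6, 7]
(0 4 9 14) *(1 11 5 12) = (0 4 9 14)(1 11 5 12) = [4, 11, 2, 3, 9, 12, 6, 7, 8, 14, 10, 5, 1, 13, 0]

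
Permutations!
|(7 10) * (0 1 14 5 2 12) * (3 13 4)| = 6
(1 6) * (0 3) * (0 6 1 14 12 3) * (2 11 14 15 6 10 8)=(2 11 14 12 3 10 8)(6 15)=[0, 1, 11, 10, 4, 5, 15, 7, 2, 9, 8, 14, 3, 13, 12, 6]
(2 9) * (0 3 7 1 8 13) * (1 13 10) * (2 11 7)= (0 3 2 9 11 7 13)(1 8 10)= [3, 8, 9, 2, 4, 5, 6, 13, 10, 11, 1, 7, 12, 0]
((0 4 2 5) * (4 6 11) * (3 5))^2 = ((0 6 11 4 2 3 5))^2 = (0 11 2 5 6 4 3)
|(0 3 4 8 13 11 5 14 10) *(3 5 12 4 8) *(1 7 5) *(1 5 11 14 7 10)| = |(0 5 7 11 12 4 3 8 13 14 1 10)| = 12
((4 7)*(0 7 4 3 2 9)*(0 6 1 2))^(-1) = (0 3 7)(1 6 9 2)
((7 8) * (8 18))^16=(7 18 8)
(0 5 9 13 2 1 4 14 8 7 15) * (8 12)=[5, 4, 1, 3, 14, 9, 6, 15, 7, 13, 10, 11, 8, 2, 12, 0]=(0 5 9 13 2 1 4 14 12 8 7 15)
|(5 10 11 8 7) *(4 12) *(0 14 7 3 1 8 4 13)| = |(0 14 7 5 10 11 4 12 13)(1 8 3)| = 9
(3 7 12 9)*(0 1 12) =(0 1 12 9 3 7) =[1, 12, 2, 7, 4, 5, 6, 0, 8, 3, 10, 11, 9]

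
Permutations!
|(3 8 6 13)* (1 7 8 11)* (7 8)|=6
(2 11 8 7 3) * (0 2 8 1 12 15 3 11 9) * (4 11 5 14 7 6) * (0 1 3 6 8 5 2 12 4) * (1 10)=(0 12 15 6)(1 4 11 3 5 14 7 2 9 10)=[12, 4, 9, 5, 11, 14, 0, 2, 8, 10, 1, 3, 15, 13, 7, 6]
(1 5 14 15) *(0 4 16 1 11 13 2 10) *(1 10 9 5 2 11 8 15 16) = (0 4 1 2 9 5 14 16 10)(8 15)(11 13) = [4, 2, 9, 3, 1, 14, 6, 7, 15, 5, 0, 13, 12, 11, 16, 8, 10]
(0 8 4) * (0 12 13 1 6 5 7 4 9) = (0 8 9)(1 6 5 7 4 12 13) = [8, 6, 2, 3, 12, 7, 5, 4, 9, 0, 10, 11, 13, 1]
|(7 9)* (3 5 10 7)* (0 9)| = |(0 9 3 5 10 7)| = 6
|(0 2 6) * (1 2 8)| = 5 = |(0 8 1 2 6)|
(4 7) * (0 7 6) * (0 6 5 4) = (0 7)(4 5) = [7, 1, 2, 3, 5, 4, 6, 0]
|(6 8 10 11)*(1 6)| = |(1 6 8 10 11)| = 5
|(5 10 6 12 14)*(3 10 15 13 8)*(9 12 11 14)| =18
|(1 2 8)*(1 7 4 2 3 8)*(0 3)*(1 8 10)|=4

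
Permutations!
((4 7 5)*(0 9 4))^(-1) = ((0 9 4 7 5))^(-1) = (0 5 7 4 9)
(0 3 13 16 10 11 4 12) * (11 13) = (0 3 11 4 12)(10 13 16) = [3, 1, 2, 11, 12, 5, 6, 7, 8, 9, 13, 4, 0, 16, 14, 15, 10]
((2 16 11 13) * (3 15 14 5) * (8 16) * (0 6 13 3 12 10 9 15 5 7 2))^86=(0 13 6)(2 16 3 12 9 14)(5 10 15 7 8 11)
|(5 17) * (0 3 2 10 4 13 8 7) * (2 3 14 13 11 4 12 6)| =20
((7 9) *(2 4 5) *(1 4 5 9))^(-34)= ((1 4 9 7)(2 5))^(-34)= (1 9)(4 7)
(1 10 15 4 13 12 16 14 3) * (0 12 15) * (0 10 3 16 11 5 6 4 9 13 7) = (0 12 11 5 6 4 7)(1 3)(9 13 15)(14 16) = [12, 3, 2, 1, 7, 6, 4, 0, 8, 13, 10, 5, 11, 15, 16, 9, 14]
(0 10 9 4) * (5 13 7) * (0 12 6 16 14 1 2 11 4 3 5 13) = (0 10 9 3 5)(1 2 11 4 12 6 16 14)(7 13) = [10, 2, 11, 5, 12, 0, 16, 13, 8, 3, 9, 4, 6, 7, 1, 15, 14]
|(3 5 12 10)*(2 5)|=5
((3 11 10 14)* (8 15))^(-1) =((3 11 10 14)(8 15))^(-1) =(3 14 10 11)(8 15)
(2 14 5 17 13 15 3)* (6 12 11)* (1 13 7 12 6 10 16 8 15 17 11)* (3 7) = (1 13 17 3 2 14 5 11 10 16 8 15 7 12) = [0, 13, 14, 2, 4, 11, 6, 12, 15, 9, 16, 10, 1, 17, 5, 7, 8, 3]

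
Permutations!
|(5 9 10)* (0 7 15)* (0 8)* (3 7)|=15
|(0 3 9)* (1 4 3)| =5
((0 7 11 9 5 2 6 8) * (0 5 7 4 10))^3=(11)(2 5 8 6)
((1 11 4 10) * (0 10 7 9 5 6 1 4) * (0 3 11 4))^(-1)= ((0 10)(1 4 7 9 5 6)(3 11))^(-1)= (0 10)(1 6 5 9 7 4)(3 11)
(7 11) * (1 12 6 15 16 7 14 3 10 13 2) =(1 12 6 15 16 7 11 14 3 10 13 2) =[0, 12, 1, 10, 4, 5, 15, 11, 8, 9, 13, 14, 6, 2, 3, 16, 7]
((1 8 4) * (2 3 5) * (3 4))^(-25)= (1 4 2 5 3 8)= ((1 8 3 5 2 4))^(-25)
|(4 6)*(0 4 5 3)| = 5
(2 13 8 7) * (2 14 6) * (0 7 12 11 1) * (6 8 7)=(0 6 2 13 7 14 8 12 11 1)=[6, 0, 13, 3, 4, 5, 2, 14, 12, 9, 10, 1, 11, 7, 8]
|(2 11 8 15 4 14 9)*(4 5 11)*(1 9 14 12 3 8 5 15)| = 14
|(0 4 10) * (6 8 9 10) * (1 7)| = |(0 4 6 8 9 10)(1 7)| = 6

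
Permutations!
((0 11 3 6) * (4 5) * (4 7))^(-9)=(0 6 3 11)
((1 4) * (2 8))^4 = ((1 4)(2 8))^4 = (8)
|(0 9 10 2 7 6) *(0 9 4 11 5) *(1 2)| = |(0 4 11 5)(1 2 7 6 9 10)| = 12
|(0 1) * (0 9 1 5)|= |(0 5)(1 9)|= 2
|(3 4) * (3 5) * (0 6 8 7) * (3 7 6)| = 10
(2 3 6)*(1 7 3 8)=(1 7 3 6 2 8)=[0, 7, 8, 6, 4, 5, 2, 3, 1]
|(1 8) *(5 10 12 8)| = |(1 5 10 12 8)| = 5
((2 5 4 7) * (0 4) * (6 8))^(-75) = (6 8)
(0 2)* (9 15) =(0 2)(9 15) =[2, 1, 0, 3, 4, 5, 6, 7, 8, 15, 10, 11, 12, 13, 14, 9]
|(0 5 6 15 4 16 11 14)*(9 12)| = 8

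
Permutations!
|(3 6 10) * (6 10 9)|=2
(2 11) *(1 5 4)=(1 5 4)(2 11)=[0, 5, 11, 3, 1, 4, 6, 7, 8, 9, 10, 2]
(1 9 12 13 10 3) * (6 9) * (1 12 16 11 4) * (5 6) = (1 5 6 9 16 11 4)(3 12 13 10) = [0, 5, 2, 12, 1, 6, 9, 7, 8, 16, 3, 4, 13, 10, 14, 15, 11]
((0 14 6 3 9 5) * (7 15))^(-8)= (15)(0 9 6)(3 14 5)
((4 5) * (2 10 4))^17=((2 10 4 5))^17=(2 10 4 5)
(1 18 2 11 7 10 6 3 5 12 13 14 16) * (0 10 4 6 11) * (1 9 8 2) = [10, 18, 0, 5, 6, 12, 3, 4, 2, 8, 11, 7, 13, 14, 16, 15, 9, 17, 1] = (0 10 11 7 4 6 3 5 12 13 14 16 9 8 2)(1 18)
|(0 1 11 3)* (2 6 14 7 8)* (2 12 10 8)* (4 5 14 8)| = |(0 1 11 3)(2 6 8 12 10 4 5 14 7)| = 36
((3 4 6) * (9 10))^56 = (10)(3 6 4)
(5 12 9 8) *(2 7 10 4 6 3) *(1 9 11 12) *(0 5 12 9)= [5, 0, 7, 2, 6, 1, 3, 10, 12, 8, 4, 9, 11]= (0 5 1)(2 7 10 4 6 3)(8 12 11 9)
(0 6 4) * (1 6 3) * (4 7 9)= (0 3 1 6 7 9 4)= [3, 6, 2, 1, 0, 5, 7, 9, 8, 4]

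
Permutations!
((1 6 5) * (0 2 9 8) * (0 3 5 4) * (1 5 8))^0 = (9)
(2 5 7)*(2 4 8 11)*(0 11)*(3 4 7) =(0 11 2 5 3 4 8) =[11, 1, 5, 4, 8, 3, 6, 7, 0, 9, 10, 2]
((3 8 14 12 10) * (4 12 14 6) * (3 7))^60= (14)(3 12 8 10 6 7 4)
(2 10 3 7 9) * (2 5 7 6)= (2 10 3 6)(5 7 9)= [0, 1, 10, 6, 4, 7, 2, 9, 8, 5, 3]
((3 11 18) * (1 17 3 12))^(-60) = (18)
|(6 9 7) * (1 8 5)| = 3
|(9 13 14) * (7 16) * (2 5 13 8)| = 6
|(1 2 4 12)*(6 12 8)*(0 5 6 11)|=|(0 5 6 12 1 2 4 8 11)|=9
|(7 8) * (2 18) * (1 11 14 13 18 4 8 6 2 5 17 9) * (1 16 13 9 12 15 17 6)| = |(1 11 14 9 16 13 18 5 6 2 4 8 7)(12 15 17)| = 39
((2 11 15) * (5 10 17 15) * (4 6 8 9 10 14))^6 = ((2 11 5 14 4 6 8 9 10 17 15))^6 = (2 8 11 9 5 10 14 17 4 15 6)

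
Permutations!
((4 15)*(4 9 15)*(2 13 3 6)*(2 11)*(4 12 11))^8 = (15)(2 13 3 6 4 12 11)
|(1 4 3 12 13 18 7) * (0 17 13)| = |(0 17 13 18 7 1 4 3 12)| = 9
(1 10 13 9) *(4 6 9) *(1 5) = [0, 10, 2, 3, 6, 1, 9, 7, 8, 5, 13, 11, 12, 4] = (1 10 13 4 6 9 5)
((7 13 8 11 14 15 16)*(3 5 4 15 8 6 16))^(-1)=((3 5 4 15)(6 16 7 13)(8 11 14))^(-1)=(3 15 4 5)(6 13 7 16)(8 14 11)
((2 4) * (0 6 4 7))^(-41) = ((0 6 4 2 7))^(-41) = (0 7 2 4 6)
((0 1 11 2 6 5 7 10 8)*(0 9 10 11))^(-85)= ((0 1)(2 6 5 7 11)(8 9 10))^(-85)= (11)(0 1)(8 10 9)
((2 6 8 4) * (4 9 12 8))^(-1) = ((2 6 4)(8 9 12))^(-1) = (2 4 6)(8 12 9)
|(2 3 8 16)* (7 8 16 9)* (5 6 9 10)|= 6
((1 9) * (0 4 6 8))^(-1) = (0 8 6 4)(1 9)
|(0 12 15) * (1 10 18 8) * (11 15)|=|(0 12 11 15)(1 10 18 8)|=4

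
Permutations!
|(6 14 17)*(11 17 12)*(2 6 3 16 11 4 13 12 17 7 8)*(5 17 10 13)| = 14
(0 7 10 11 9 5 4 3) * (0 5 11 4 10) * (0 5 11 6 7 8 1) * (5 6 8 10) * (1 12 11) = [10, 0, 2, 1, 3, 5, 7, 6, 12, 8, 4, 9, 11] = (0 10 4 3 1)(6 7)(8 12 11 9)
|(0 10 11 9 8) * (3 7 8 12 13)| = |(0 10 11 9 12 13 3 7 8)| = 9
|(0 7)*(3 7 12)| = |(0 12 3 7)| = 4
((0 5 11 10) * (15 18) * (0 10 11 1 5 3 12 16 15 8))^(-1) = (0 8 18 15 16 12 3)(1 5)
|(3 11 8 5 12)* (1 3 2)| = |(1 3 11 8 5 12 2)| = 7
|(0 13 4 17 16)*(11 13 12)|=7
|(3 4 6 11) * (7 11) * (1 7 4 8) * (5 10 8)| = 14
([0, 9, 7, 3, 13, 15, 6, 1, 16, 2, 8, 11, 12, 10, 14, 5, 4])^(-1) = [0, 7, 9, 3, 16, 15, 6, 2, 10, 1, 13, 11, 12, 4, 14, 5, 8]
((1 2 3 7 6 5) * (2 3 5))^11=(1 5 2 6 7 3)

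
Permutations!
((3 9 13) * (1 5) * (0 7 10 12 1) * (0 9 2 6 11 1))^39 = ((0 7 10 12)(1 5 9 13 3 2 6 11))^39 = (0 12 10 7)(1 11 6 2 3 13 9 5)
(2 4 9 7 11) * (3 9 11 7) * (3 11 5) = (2 4 5 3 9 11) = [0, 1, 4, 9, 5, 3, 6, 7, 8, 11, 10, 2]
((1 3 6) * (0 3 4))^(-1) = ((0 3 6 1 4))^(-1) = (0 4 1 6 3)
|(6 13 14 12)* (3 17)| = 4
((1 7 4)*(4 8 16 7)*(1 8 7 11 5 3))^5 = (1 5 16 4 3 11 8)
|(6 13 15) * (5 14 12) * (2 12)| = 12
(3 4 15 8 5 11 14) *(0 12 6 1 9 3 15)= (0 12 6 1 9 3 4)(5 11 14 15 8)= [12, 9, 2, 4, 0, 11, 1, 7, 5, 3, 10, 14, 6, 13, 15, 8]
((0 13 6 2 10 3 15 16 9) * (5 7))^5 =(0 3 13 15 6 16 2 9 10)(5 7) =((0 13 6 2 10 3 15 16 9)(5 7))^5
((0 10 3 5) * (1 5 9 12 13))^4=(0 12)(1 3)(5 9)(10 13)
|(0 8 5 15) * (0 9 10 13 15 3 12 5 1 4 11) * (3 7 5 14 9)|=70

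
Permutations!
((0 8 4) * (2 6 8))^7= (0 6 4 2 8)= ((0 2 6 8 4))^7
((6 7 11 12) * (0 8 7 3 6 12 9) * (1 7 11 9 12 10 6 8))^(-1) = (0 9 7 1)(3 6 10 12 11 8) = ((0 1 7 9)(3 8 11 12 10 6))^(-1)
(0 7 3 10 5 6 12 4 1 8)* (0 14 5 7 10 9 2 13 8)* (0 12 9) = [10, 12, 13, 0, 1, 6, 9, 3, 14, 2, 7, 11, 4, 8, 5] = (0 10 7 3)(1 12 4)(2 13 8 14 5 6 9)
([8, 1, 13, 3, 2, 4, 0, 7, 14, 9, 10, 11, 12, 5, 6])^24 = (14)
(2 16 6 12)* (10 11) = (2 16 6 12)(10 11) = [0, 1, 16, 3, 4, 5, 12, 7, 8, 9, 11, 10, 2, 13, 14, 15, 6]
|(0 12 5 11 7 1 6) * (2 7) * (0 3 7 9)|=|(0 12 5 11 2 9)(1 6 3 7)|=12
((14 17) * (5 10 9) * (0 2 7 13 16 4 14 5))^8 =((0 2 7 13 16 4 14 17 5 10 9))^8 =(0 5 4 7 9 17 16 2 10 14 13)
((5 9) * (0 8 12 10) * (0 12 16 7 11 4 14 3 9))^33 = (0 7 14 5 16 4 9 8 11 3)(10 12)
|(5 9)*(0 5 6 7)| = 5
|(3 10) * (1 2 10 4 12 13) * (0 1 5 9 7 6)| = 12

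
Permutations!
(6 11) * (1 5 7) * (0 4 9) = (0 4 9)(1 5 7)(6 11) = [4, 5, 2, 3, 9, 7, 11, 1, 8, 0, 10, 6]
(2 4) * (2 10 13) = (2 4 10 13) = [0, 1, 4, 3, 10, 5, 6, 7, 8, 9, 13, 11, 12, 2]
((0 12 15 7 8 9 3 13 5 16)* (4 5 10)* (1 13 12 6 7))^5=((0 6 7 8 9 3 12 15 1 13 10 4 5 16))^5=(0 3 10 6 12 4 7 15 5 8 1 16 9 13)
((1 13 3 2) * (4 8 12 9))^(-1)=(1 2 3 13)(4 9 12 8)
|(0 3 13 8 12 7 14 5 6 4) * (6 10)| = 11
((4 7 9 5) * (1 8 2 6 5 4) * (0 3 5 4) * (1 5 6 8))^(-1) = ((0 3 6 4 7 9)(2 8))^(-1) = (0 9 7 4 6 3)(2 8)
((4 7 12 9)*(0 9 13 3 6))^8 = (13)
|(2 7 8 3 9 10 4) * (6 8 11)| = 9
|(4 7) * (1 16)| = 2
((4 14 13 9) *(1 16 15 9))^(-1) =(1 13 14 4 9 15 16)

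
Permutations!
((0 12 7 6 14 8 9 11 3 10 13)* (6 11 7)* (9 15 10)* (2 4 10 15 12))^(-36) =((15)(0 2 4 10 13)(3 9 7 11)(6 14 8 12))^(-36) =(15)(0 13 10 4 2)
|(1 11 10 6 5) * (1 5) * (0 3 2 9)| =|(0 3 2 9)(1 11 10 6)| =4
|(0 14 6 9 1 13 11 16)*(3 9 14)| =14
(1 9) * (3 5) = (1 9)(3 5) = [0, 9, 2, 5, 4, 3, 6, 7, 8, 1]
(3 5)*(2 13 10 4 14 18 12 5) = (2 13 10 4 14 18 12 5 3) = [0, 1, 13, 2, 14, 3, 6, 7, 8, 9, 4, 11, 5, 10, 18, 15, 16, 17, 12]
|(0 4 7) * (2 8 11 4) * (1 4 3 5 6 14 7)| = |(0 2 8 11 3 5 6 14 7)(1 4)| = 18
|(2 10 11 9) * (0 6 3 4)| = |(0 6 3 4)(2 10 11 9)| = 4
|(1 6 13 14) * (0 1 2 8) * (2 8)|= 6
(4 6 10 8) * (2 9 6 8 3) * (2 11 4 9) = (3 11 4 8 9 6 10) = [0, 1, 2, 11, 8, 5, 10, 7, 9, 6, 3, 4]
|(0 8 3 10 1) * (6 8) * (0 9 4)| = 8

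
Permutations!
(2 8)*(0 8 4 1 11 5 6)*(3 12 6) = (0 8 2 4 1 11 5 3 12 6) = [8, 11, 4, 12, 1, 3, 0, 7, 2, 9, 10, 5, 6]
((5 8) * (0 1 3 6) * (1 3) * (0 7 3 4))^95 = (0 4)(3 7 6)(5 8)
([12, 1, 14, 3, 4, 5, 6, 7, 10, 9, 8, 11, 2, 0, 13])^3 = (0 14 12 13 2)(8 10)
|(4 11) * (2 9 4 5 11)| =|(2 9 4)(5 11)| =6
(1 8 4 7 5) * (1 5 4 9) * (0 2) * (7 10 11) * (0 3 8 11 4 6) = (0 2 3 8 9 1 11 7 6)(4 10) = [2, 11, 3, 8, 10, 5, 0, 6, 9, 1, 4, 7]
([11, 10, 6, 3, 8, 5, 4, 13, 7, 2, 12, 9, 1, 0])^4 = [6, 10, 7, 3, 0, 5, 13, 9, 11, 8, 12, 4, 1, 2]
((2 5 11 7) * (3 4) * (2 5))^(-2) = ((3 4)(5 11 7))^(-2) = (5 11 7)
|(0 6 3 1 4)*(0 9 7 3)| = 10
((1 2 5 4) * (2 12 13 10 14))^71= (1 4 5 2 14 10 13 12)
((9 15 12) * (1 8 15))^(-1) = (1 9 12 15 8)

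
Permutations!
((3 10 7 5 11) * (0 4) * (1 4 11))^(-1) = ((0 11 3 10 7 5 1 4))^(-1) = (0 4 1 5 7 10 3 11)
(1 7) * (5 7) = (1 5 7) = [0, 5, 2, 3, 4, 7, 6, 1]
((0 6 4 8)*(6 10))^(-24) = ((0 10 6 4 8))^(-24) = (0 10 6 4 8)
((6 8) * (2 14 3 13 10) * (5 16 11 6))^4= (2 10 13 3 14)(5 8 6 11 16)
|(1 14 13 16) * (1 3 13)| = 6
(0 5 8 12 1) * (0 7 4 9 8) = (0 5)(1 7 4 9 8 12) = [5, 7, 2, 3, 9, 0, 6, 4, 12, 8, 10, 11, 1]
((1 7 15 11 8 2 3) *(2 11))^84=(1 3 2 15 7)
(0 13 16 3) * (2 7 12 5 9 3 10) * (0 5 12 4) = (0 13 16 10 2 7 4)(3 5 9) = [13, 1, 7, 5, 0, 9, 6, 4, 8, 3, 2, 11, 12, 16, 14, 15, 10]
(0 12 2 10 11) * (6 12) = (0 6 12 2 10 11) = [6, 1, 10, 3, 4, 5, 12, 7, 8, 9, 11, 0, 2]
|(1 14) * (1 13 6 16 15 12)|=|(1 14 13 6 16 15 12)|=7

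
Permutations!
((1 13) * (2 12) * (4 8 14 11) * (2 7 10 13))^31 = (1 2 12 7 10 13)(4 11 14 8)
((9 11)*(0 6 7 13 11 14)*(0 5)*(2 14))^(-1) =(0 5 14 2 9 11 13 7 6)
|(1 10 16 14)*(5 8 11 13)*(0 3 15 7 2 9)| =|(0 3 15 7 2 9)(1 10 16 14)(5 8 11 13)| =12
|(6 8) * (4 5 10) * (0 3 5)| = |(0 3 5 10 4)(6 8)| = 10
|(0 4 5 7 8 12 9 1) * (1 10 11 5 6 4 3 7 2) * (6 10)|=13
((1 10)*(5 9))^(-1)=(1 10)(5 9)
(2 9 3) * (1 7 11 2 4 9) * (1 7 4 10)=(1 4 9 3 10)(2 7 11)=[0, 4, 7, 10, 9, 5, 6, 11, 8, 3, 1, 2]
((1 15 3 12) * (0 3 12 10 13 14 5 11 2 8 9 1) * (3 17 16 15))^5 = ((0 17 16 15 12)(1 3 10 13 14 5 11 2 8 9))^5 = (17)(1 5)(2 10)(3 11)(8 13)(9 14)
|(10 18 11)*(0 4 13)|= |(0 4 13)(10 18 11)|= 3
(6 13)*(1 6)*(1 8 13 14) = (1 6 14)(8 13) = [0, 6, 2, 3, 4, 5, 14, 7, 13, 9, 10, 11, 12, 8, 1]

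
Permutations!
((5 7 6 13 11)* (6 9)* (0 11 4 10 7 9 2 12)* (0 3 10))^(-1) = (0 4 13 6 9 5 11)(2 7 10 3 12) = ((0 11 5 9 6 13 4)(2 12 3 10 7))^(-1)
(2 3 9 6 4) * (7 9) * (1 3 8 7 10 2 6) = (1 3 10 2 8 7 9)(4 6) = [0, 3, 8, 10, 6, 5, 4, 9, 7, 1, 2]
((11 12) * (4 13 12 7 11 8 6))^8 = ((4 13 12 8 6)(7 11))^8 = (4 8 13 6 12)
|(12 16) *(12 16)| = 1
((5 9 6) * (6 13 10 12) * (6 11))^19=(5 11 10 9 6 12 13)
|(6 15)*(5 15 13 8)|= 5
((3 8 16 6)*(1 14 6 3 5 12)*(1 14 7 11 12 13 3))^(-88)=(16)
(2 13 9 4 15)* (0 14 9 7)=(0 14 9 4 15 2 13 7)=[14, 1, 13, 3, 15, 5, 6, 0, 8, 4, 10, 11, 12, 7, 9, 2]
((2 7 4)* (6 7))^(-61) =((2 6 7 4))^(-61) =(2 4 7 6)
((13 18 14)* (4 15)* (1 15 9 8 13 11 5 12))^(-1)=(1 12 5 11 14 18 13 8 9 4 15)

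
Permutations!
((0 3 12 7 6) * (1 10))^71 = ((0 3 12 7 6)(1 10))^71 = (0 3 12 7 6)(1 10)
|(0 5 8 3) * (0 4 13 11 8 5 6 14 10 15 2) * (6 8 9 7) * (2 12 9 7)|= 14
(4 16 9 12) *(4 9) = (4 16)(9 12) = [0, 1, 2, 3, 16, 5, 6, 7, 8, 12, 10, 11, 9, 13, 14, 15, 4]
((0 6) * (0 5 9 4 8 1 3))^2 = (0 5 4 1)(3 6 9 8)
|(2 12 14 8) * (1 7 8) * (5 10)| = 6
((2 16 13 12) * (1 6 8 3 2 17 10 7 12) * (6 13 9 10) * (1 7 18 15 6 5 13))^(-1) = ((2 16 9 10 18 15 6 8 3)(5 13 7 12 17))^(-1) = (2 3 8 6 15 18 10 9 16)(5 17 12 7 13)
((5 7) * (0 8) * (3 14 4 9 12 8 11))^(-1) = (0 8 12 9 4 14 3 11)(5 7)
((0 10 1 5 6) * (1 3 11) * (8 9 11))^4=(0 9 6 8 5 3 1 10 11)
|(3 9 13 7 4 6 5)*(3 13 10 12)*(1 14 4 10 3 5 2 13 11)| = 22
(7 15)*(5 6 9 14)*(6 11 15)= (5 11 15 7 6 9 14)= [0, 1, 2, 3, 4, 11, 9, 6, 8, 14, 10, 15, 12, 13, 5, 7]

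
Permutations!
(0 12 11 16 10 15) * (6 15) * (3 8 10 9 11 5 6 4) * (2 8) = (0 12 5 6 15)(2 8 10 4 3)(9 11 16) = [12, 1, 8, 2, 3, 6, 15, 7, 10, 11, 4, 16, 5, 13, 14, 0, 9]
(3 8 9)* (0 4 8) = [4, 1, 2, 0, 8, 5, 6, 7, 9, 3] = (0 4 8 9 3)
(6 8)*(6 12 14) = (6 8 12 14) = [0, 1, 2, 3, 4, 5, 8, 7, 12, 9, 10, 11, 14, 13, 6]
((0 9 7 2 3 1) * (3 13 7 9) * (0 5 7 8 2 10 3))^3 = ((1 5 7 10 3)(2 13 8))^3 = (13)(1 10 5 3 7)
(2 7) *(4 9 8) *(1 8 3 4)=(1 8)(2 7)(3 4 9)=[0, 8, 7, 4, 9, 5, 6, 2, 1, 3]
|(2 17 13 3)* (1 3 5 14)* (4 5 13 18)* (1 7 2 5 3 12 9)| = |(1 12 9)(2 17 18 4 3 5 14 7)| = 24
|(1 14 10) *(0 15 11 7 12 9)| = |(0 15 11 7 12 9)(1 14 10)| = 6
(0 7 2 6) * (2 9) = (0 7 9 2 6) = [7, 1, 6, 3, 4, 5, 0, 9, 8, 2]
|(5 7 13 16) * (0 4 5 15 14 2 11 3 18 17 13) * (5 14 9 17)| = |(0 4 14 2 11 3 18 5 7)(9 17 13 16 15)| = 45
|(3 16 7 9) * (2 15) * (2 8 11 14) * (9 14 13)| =10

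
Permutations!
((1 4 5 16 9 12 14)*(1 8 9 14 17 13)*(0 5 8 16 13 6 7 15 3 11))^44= (0 13 4 9 17 7 3)(1 8 12 6 15 11 5)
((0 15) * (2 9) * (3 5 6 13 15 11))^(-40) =(0 3 6 15 11 5 13)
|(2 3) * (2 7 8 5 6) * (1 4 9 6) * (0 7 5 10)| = |(0 7 8 10)(1 4 9 6 2 3 5)| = 28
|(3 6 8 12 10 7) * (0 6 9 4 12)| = |(0 6 8)(3 9 4 12 10 7)| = 6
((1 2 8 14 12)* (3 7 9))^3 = (1 14 2 12 8)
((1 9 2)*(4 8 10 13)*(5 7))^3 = ((1 9 2)(4 8 10 13)(5 7))^3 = (4 13 10 8)(5 7)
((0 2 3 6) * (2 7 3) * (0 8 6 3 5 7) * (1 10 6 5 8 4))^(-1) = ((1 10 6 4)(5 7 8))^(-1) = (1 4 6 10)(5 8 7)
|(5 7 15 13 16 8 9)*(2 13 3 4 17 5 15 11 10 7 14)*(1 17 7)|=|(1 17 5 14 2 13 16 8 9 15 3 4 7 11 10)|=15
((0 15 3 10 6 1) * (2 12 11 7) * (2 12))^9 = (0 10)(1 3)(6 15)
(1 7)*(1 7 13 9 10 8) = [0, 13, 2, 3, 4, 5, 6, 7, 1, 10, 8, 11, 12, 9] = (1 13 9 10 8)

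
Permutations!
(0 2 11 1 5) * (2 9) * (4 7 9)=(0 4 7 9 2 11 1 5)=[4, 5, 11, 3, 7, 0, 6, 9, 8, 2, 10, 1]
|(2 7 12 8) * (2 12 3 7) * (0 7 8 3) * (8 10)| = 4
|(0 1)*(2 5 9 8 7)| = 10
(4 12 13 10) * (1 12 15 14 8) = [0, 12, 2, 3, 15, 5, 6, 7, 1, 9, 4, 11, 13, 10, 8, 14] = (1 12 13 10 4 15 14 8)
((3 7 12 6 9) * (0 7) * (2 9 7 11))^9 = (12)(0 3 9 2 11)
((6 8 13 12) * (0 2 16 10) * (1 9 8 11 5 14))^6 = ((0 2 16 10)(1 9 8 13 12 6 11 5 14))^6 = (0 16)(1 11 13)(2 10)(5 12 9)(6 8 14)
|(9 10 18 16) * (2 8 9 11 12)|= |(2 8 9 10 18 16 11 12)|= 8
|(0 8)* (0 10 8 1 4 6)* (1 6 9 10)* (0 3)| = 15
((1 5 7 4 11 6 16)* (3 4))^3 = (1 3 6 5 4 16 7 11)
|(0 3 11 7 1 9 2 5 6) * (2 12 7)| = 12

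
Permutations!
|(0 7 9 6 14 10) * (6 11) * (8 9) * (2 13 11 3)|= |(0 7 8 9 3 2 13 11 6 14 10)|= 11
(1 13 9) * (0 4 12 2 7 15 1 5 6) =(0 4 12 2 7 15 1 13 9 5 6) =[4, 13, 7, 3, 12, 6, 0, 15, 8, 5, 10, 11, 2, 9, 14, 1]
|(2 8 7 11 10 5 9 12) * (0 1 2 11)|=5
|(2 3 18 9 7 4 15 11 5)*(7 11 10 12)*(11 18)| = 20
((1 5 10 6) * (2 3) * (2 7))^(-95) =(1 5 10 6)(2 3 7)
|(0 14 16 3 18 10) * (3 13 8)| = |(0 14 16 13 8 3 18 10)| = 8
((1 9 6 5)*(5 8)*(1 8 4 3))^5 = ((1 9 6 4 3)(5 8))^5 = (9)(5 8)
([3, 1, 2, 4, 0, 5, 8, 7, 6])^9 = (6 8)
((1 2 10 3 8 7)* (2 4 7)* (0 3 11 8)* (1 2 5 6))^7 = (0 3)(1 5 11 2 4 6 8 10 7)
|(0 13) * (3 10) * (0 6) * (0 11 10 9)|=7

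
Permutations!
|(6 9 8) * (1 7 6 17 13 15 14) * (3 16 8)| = 11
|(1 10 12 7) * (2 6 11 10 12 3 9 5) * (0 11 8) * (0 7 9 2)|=|(0 11 10 3 2 6 8 7 1 12 9 5)|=12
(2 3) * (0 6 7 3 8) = (0 6 7 3 2 8) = [6, 1, 8, 2, 4, 5, 7, 3, 0]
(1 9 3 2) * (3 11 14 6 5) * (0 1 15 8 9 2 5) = (0 1 2 15 8 9 11 14 6)(3 5) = [1, 2, 15, 5, 4, 3, 0, 7, 9, 11, 10, 14, 12, 13, 6, 8]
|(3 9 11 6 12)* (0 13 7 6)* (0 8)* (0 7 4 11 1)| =11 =|(0 13 4 11 8 7 6 12 3 9 1)|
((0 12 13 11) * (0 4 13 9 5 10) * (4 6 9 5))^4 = (4 9 6 11 13)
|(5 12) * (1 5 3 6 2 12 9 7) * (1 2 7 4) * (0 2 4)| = 10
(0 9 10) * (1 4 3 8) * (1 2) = [9, 4, 1, 8, 3, 5, 6, 7, 2, 10, 0] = (0 9 10)(1 4 3 8 2)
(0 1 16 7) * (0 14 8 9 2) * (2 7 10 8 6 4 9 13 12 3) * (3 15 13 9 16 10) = (0 1 10 8 9 7 14 6 4 16 3 2)(12 15 13) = [1, 10, 0, 2, 16, 5, 4, 14, 9, 7, 8, 11, 15, 12, 6, 13, 3]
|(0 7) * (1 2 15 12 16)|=10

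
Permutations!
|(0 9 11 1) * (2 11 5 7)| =7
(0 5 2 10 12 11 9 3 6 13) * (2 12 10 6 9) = (0 5 12 11 2 6 13)(3 9) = [5, 1, 6, 9, 4, 12, 13, 7, 8, 3, 10, 2, 11, 0]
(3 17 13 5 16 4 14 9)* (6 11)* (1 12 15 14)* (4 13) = (1 12 15 14 9 3 17 4)(5 16 13)(6 11) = [0, 12, 2, 17, 1, 16, 11, 7, 8, 3, 10, 6, 15, 5, 9, 14, 13, 4]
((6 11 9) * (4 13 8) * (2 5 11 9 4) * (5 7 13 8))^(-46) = (2 5 8 13 4 7 11) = ((2 7 13 5 11 4 8)(6 9))^(-46)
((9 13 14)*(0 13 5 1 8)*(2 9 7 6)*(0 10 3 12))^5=((0 13 14 7 6 2 9 5 1 8 10 3 12))^5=(0 2 10 14 5 12 6 8 13 9 3 7 1)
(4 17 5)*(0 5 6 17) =[5, 1, 2, 3, 0, 4, 17, 7, 8, 9, 10, 11, 12, 13, 14, 15, 16, 6] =(0 5 4)(6 17)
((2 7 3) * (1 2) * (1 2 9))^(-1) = (1 9)(2 3 7)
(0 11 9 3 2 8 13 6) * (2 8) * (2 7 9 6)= [11, 1, 7, 8, 4, 5, 0, 9, 13, 3, 10, 6, 12, 2]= (0 11 6)(2 7 9 3 8 13)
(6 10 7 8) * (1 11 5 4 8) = (1 11 5 4 8 6 10 7) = [0, 11, 2, 3, 8, 4, 10, 1, 6, 9, 7, 5]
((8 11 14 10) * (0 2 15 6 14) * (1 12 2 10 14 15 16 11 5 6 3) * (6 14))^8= (0 1 5 16 15 10 12 14 11 3 8 2 6)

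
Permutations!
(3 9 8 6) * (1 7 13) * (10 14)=(1 7 13)(3 9 8 6)(10 14)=[0, 7, 2, 9, 4, 5, 3, 13, 6, 8, 14, 11, 12, 1, 10]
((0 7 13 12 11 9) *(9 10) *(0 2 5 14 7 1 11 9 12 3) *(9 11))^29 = ((0 1 9 2 5 14 7 13 3)(10 12 11))^29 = (0 9 5 7 3 1 2 14 13)(10 11 12)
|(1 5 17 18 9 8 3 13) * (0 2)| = 8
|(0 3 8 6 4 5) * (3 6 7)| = |(0 6 4 5)(3 8 7)| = 12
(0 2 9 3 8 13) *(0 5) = (0 2 9 3 8 13 5) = [2, 1, 9, 8, 4, 0, 6, 7, 13, 3, 10, 11, 12, 5]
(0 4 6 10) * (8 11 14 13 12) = (0 4 6 10)(8 11 14 13 12) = [4, 1, 2, 3, 6, 5, 10, 7, 11, 9, 0, 14, 8, 12, 13]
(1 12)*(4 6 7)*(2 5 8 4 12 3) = (1 3 2 5 8 4 6 7 12) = [0, 3, 5, 2, 6, 8, 7, 12, 4, 9, 10, 11, 1]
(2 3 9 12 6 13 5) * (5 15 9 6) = [0, 1, 3, 6, 4, 2, 13, 7, 8, 12, 10, 11, 5, 15, 14, 9] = (2 3 6 13 15 9 12 5)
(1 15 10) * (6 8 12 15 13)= (1 13 6 8 12 15 10)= [0, 13, 2, 3, 4, 5, 8, 7, 12, 9, 1, 11, 15, 6, 14, 10]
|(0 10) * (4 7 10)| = |(0 4 7 10)| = 4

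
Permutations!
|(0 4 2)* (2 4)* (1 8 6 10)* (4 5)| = |(0 2)(1 8 6 10)(4 5)| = 4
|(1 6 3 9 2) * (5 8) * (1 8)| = 7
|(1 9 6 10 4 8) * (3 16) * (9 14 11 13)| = 18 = |(1 14 11 13 9 6 10 4 8)(3 16)|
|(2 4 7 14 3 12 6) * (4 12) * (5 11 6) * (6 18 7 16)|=|(2 12 5 11 18 7 14 3 4 16 6)|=11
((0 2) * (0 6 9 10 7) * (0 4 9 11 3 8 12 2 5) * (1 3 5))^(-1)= (0 5 11 6 2 12 8 3 1)(4 7 10 9)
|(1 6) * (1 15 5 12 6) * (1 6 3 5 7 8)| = |(1 6 15 7 8)(3 5 12)| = 15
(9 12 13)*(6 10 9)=(6 10 9 12 13)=[0, 1, 2, 3, 4, 5, 10, 7, 8, 12, 9, 11, 13, 6]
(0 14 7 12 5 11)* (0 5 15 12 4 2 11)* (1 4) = (0 14 7 1 4 2 11 5)(12 15) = [14, 4, 11, 3, 2, 0, 6, 1, 8, 9, 10, 5, 15, 13, 7, 12]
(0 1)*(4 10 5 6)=(0 1)(4 10 5 6)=[1, 0, 2, 3, 10, 6, 4, 7, 8, 9, 5]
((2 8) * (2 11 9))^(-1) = ((2 8 11 9))^(-1) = (2 9 11 8)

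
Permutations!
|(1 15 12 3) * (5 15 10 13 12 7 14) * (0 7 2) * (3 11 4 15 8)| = 14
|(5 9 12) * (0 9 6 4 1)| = 7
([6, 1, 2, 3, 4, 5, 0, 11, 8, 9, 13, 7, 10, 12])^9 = (13)(0 6)(7 11)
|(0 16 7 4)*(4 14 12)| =|(0 16 7 14 12 4)| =6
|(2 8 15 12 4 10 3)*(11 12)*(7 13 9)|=24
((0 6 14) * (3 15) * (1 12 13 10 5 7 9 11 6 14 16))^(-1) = (0 14)(1 16 6 11 9 7 5 10 13 12)(3 15)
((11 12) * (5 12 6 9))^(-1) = ((5 12 11 6 9))^(-1) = (5 9 6 11 12)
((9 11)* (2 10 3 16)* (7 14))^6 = ((2 10 3 16)(7 14)(9 11))^6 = (2 3)(10 16)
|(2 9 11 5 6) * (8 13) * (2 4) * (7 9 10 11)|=6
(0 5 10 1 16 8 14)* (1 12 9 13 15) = (0 5 10 12 9 13 15 1 16 8 14) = [5, 16, 2, 3, 4, 10, 6, 7, 14, 13, 12, 11, 9, 15, 0, 1, 8]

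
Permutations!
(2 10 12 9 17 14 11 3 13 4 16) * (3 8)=(2 10 12 9 17 14 11 8 3 13 4 16)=[0, 1, 10, 13, 16, 5, 6, 7, 3, 17, 12, 8, 9, 4, 11, 15, 2, 14]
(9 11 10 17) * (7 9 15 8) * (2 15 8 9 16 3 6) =(2 15 9 11 10 17 8 7 16 3 6) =[0, 1, 15, 6, 4, 5, 2, 16, 7, 11, 17, 10, 12, 13, 14, 9, 3, 8]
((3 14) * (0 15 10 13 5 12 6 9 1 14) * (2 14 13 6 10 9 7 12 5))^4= (0 13)(1 3)(2 15)(9 14)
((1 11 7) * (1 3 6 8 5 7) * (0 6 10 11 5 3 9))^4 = ((0 6 8 3 10 11 1 5 7 9))^4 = (0 10 7 8 1)(3 5 6 11 9)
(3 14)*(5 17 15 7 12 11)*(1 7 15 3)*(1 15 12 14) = (1 7 14 15 12 11 5 17 3) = [0, 7, 2, 1, 4, 17, 6, 14, 8, 9, 10, 5, 11, 13, 15, 12, 16, 3]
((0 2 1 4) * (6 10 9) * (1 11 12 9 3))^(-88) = ((0 2 11 12 9 6 10 3 1 4))^(-88) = (0 11 9 10 1)(2 12 6 3 4)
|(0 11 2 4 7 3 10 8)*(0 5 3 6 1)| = |(0 11 2 4 7 6 1)(3 10 8 5)| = 28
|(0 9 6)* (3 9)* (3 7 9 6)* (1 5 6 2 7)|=4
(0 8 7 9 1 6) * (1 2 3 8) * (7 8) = (0 1 6)(2 3 7 9) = [1, 6, 3, 7, 4, 5, 0, 9, 8, 2]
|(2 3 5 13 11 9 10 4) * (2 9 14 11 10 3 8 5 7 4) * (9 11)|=|(2 8 5 13 10)(3 7 4 11 14 9)|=30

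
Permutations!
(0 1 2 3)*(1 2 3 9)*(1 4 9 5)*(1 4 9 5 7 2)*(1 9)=(0 9 1 3)(2 7)(4 5)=[9, 3, 7, 0, 5, 4, 6, 2, 8, 1]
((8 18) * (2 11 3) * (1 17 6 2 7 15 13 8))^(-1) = (1 18 8 13 15 7 3 11 2 6 17)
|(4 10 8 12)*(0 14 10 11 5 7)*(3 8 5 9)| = 30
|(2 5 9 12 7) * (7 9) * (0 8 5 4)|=|(0 8 5 7 2 4)(9 12)|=6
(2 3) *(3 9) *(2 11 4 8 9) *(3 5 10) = [0, 1, 2, 11, 8, 10, 6, 7, 9, 5, 3, 4] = (3 11 4 8 9 5 10)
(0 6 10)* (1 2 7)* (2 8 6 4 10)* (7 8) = [4, 7, 8, 3, 10, 5, 2, 1, 6, 9, 0] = (0 4 10)(1 7)(2 8 6)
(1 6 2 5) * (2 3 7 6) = (1 2 5)(3 7 6) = [0, 2, 5, 7, 4, 1, 3, 6]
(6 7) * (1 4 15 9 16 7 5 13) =[0, 4, 2, 3, 15, 13, 5, 6, 8, 16, 10, 11, 12, 1, 14, 9, 7] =(1 4 15 9 16 7 6 5 13)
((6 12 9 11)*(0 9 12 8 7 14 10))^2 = ((0 9 11 6 8 7 14 10))^2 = (0 11 8 14)(6 7 10 9)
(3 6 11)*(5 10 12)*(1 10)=(1 10 12 5)(3 6 11)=[0, 10, 2, 6, 4, 1, 11, 7, 8, 9, 12, 3, 5]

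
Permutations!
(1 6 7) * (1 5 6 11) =(1 11)(5 6 7) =[0, 11, 2, 3, 4, 6, 7, 5, 8, 9, 10, 1]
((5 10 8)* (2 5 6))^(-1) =(2 6 8 10 5)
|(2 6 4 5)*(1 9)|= 4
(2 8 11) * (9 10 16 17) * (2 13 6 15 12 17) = (2 8 11 13 6 15 12 17 9 10 16) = [0, 1, 8, 3, 4, 5, 15, 7, 11, 10, 16, 13, 17, 6, 14, 12, 2, 9]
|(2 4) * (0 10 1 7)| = 4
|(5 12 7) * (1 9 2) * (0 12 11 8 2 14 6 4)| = 12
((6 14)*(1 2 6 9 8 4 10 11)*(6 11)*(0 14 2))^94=((0 14 9 8 4 10 6 2 11 1))^94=(0 4 11 9 6)(1 8 2 14 10)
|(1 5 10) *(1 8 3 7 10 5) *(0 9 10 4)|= 7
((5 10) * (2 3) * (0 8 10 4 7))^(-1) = (0 7 4 5 10 8)(2 3)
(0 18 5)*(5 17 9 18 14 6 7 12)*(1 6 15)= (0 14 15 1 6 7 12 5)(9 18 17)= [14, 6, 2, 3, 4, 0, 7, 12, 8, 18, 10, 11, 5, 13, 15, 1, 16, 9, 17]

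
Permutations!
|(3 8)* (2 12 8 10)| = |(2 12 8 3 10)| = 5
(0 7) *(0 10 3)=(0 7 10 3)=[7, 1, 2, 0, 4, 5, 6, 10, 8, 9, 3]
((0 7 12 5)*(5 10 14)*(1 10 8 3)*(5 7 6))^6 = (1 3 8 12 7 14 10)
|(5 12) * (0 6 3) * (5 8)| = 3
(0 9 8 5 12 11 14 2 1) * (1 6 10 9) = (0 1)(2 6 10 9 8 5 12 11 14) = [1, 0, 6, 3, 4, 12, 10, 7, 5, 8, 9, 14, 11, 13, 2]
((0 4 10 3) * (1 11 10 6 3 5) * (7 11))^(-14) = (0 6)(1 7 11 10 5)(3 4)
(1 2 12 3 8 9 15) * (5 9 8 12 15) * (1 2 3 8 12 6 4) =(1 3 6 4)(2 15)(5 9)(8 12) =[0, 3, 15, 6, 1, 9, 4, 7, 12, 5, 10, 11, 8, 13, 14, 2]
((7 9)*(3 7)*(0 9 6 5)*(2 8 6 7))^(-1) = ((0 9 3 2 8 6 5))^(-1) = (0 5 6 8 2 3 9)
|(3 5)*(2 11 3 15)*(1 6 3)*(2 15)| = |(15)(1 6 3 5 2 11)| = 6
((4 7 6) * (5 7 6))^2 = ((4 6)(5 7))^2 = (7)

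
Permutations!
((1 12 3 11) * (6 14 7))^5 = (1 12 3 11)(6 7 14)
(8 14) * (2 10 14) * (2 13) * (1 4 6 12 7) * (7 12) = (1 4 6 7)(2 10 14 8 13) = [0, 4, 10, 3, 6, 5, 7, 1, 13, 9, 14, 11, 12, 2, 8]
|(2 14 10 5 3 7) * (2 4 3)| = |(2 14 10 5)(3 7 4)| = 12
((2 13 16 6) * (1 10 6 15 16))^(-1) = ((1 10 6 2 13)(15 16))^(-1) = (1 13 2 6 10)(15 16)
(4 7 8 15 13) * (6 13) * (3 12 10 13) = (3 12 10 13 4 7 8 15 6) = [0, 1, 2, 12, 7, 5, 3, 8, 15, 9, 13, 11, 10, 4, 14, 6]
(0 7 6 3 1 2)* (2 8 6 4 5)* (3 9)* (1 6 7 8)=[8, 1, 0, 6, 5, 2, 9, 4, 7, 3]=(0 8 7 4 5 2)(3 6 9)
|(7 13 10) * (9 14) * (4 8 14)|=12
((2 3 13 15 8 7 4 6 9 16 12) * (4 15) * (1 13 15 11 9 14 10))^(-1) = (1 10 14 6 4 13)(2 12 16 9 11 7 8 15 3)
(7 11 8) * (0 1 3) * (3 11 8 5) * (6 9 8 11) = (0 1 6 9 8 7 11 5 3) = [1, 6, 2, 0, 4, 3, 9, 11, 7, 8, 10, 5]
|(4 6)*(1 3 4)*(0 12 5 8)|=4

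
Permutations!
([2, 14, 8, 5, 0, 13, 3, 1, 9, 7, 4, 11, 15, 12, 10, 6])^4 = [7, 0, 1, 15, 9, 6, 12, 4, 14, 10, 8, 11, 5, 3, 2, 13]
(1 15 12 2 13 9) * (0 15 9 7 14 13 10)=(0 15 12 2 10)(1 9)(7 14 13)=[15, 9, 10, 3, 4, 5, 6, 14, 8, 1, 0, 11, 2, 7, 13, 12]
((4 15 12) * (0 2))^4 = ((0 2)(4 15 12))^4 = (4 15 12)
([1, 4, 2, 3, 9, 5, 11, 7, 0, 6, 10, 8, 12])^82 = [11, 8, 2, 3, 0, 5, 4, 7, 6, 1, 10, 9, 12]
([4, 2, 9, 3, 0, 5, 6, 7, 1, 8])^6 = (1 9)(2 8)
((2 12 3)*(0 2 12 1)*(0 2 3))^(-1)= ((0 3 12)(1 2))^(-1)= (0 12 3)(1 2)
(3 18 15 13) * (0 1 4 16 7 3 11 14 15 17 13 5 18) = [1, 4, 2, 0, 16, 18, 6, 3, 8, 9, 10, 14, 12, 11, 15, 5, 7, 13, 17] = (0 1 4 16 7 3)(5 18 17 13 11 14 15)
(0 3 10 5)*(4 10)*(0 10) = (0 3 4)(5 10) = [3, 1, 2, 4, 0, 10, 6, 7, 8, 9, 5]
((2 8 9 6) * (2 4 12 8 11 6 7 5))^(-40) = ((2 11 6 4 12 8 9 7 5))^(-40) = (2 8 11 9 6 7 4 5 12)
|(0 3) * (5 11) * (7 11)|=|(0 3)(5 7 11)|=6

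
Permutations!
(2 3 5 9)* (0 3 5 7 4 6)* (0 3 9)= (0 9 2 5)(3 7 4 6)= [9, 1, 5, 7, 6, 0, 3, 4, 8, 2]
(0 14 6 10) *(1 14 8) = [8, 14, 2, 3, 4, 5, 10, 7, 1, 9, 0, 11, 12, 13, 6] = (0 8 1 14 6 10)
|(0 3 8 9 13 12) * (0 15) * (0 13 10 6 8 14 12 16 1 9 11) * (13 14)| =30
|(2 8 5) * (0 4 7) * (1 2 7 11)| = 8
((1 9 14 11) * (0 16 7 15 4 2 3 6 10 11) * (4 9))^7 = (0 16 7 15 9 14) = ((0 16 7 15 9 14)(1 4 2 3 6 10 11))^7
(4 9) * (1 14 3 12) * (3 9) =(1 14 9 4 3 12) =[0, 14, 2, 12, 3, 5, 6, 7, 8, 4, 10, 11, 1, 13, 9]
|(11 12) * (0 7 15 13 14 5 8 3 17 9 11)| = 12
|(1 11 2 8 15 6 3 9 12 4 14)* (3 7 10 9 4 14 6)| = 13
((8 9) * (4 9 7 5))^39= ((4 9 8 7 5))^39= (4 5 7 8 9)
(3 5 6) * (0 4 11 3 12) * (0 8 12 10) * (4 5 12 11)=(0 5 6 10)(3 12 8 11)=[5, 1, 2, 12, 4, 6, 10, 7, 11, 9, 0, 3, 8]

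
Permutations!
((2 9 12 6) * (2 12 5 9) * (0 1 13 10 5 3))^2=(0 13 5 3 1 10 9)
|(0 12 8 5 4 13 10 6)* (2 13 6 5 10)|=|(0 12 8 10 5 4 6)(2 13)|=14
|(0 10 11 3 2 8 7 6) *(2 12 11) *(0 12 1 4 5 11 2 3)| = |(0 10 3 1 4 5 11)(2 8 7 6 12)| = 35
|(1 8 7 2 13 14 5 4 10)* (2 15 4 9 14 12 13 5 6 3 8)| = 12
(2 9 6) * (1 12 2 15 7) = (1 12 2 9 6 15 7) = [0, 12, 9, 3, 4, 5, 15, 1, 8, 6, 10, 11, 2, 13, 14, 7]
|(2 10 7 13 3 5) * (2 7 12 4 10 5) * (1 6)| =|(1 6)(2 5 7 13 3)(4 10 12)| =30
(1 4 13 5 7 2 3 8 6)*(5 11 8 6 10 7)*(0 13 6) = (0 13 11 8 10 7 2 3)(1 4 6) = [13, 4, 3, 0, 6, 5, 1, 2, 10, 9, 7, 8, 12, 11]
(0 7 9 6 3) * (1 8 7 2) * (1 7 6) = [2, 8, 7, 0, 4, 5, 3, 9, 6, 1] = (0 2 7 9 1 8 6 3)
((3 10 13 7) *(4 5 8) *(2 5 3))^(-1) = (2 7 13 10 3 4 8 5)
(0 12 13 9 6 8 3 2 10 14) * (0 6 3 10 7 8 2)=(0 12 13 9 3)(2 7 8 10 14 6)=[12, 1, 7, 0, 4, 5, 2, 8, 10, 3, 14, 11, 13, 9, 6]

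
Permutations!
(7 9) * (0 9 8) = (0 9 7 8) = [9, 1, 2, 3, 4, 5, 6, 8, 0, 7]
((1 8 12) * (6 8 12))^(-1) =((1 12)(6 8))^(-1) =(1 12)(6 8)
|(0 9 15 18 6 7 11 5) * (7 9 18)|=8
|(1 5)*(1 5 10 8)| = 3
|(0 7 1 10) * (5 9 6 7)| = 7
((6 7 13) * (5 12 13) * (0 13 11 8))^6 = ((0 13 6 7 5 12 11 8))^6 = (0 11 5 6)(7 13 8 12)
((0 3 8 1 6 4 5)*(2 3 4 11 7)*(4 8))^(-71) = (0 5 4 3 2 7 11 6 1 8)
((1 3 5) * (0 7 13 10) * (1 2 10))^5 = ((0 7 13 1 3 5 2 10))^5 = (0 5 13 10 3 7 2 1)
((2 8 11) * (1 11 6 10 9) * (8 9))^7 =((1 11 2 9)(6 10 8))^7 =(1 9 2 11)(6 10 8)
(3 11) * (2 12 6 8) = [0, 1, 12, 11, 4, 5, 8, 7, 2, 9, 10, 3, 6] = (2 12 6 8)(3 11)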